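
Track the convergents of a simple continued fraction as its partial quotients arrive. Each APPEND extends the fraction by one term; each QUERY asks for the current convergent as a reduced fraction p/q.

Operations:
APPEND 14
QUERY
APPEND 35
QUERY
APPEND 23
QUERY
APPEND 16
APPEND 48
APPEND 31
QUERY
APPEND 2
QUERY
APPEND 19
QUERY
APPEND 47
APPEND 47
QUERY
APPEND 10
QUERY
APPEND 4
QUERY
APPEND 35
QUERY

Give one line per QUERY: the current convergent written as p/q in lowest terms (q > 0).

14/1
491/35
11307/806
270459584/19279245
549637819/39179984
10713578145/763698941
23702840677943/1689616118858
237532494590064/16932094218791
973832819038199/69417992994022
34321681160927029/2446561849009561

APPEND 14: p_0 = 14·1 + 0 = 14, q_0 = 14·0 + 1 = 1 → 14/1
APPEND 35: p_1 = 35·14 + 1 = 491, q_1 = 35·1 + 0 = 35 → 491/35
APPEND 23: p_2 = 23·491 + 14 = 11307, q_2 = 23·35 + 1 = 806 → 11307/806
APPEND 16: p_3 = 16·11307 + 491 = 181403, q_3 = 16·806 + 35 = 12931 → 181403/12931
APPEND 48: p_4 = 48·181403 + 11307 = 8718651, q_4 = 48·12931 + 806 = 621494 → 8718651/621494
APPEND 31: p_5 = 31·8718651 + 181403 = 270459584, q_5 = 31·621494 + 12931 = 19279245 → 270459584/19279245
APPEND 2: p_6 = 2·270459584 + 8718651 = 549637819, q_6 = 2·19279245 + 621494 = 39179984 → 549637819/39179984
APPEND 19: p_7 = 19·549637819 + 270459584 = 10713578145, q_7 = 19·39179984 + 19279245 = 763698941 → 10713578145/763698941
APPEND 47: p_8 = 47·10713578145 + 549637819 = 504087810634, q_8 = 47·763698941 + 39179984 = 35933030211 → 504087810634/35933030211
APPEND 47: p_9 = 47·504087810634 + 10713578145 = 23702840677943, q_9 = 47·35933030211 + 763698941 = 1689616118858 → 23702840677943/1689616118858
APPEND 10: p_10 = 10·23702840677943 + 504087810634 = 237532494590064, q_10 = 10·1689616118858 + 35933030211 = 16932094218791 → 237532494590064/16932094218791
APPEND 4: p_11 = 4·237532494590064 + 23702840677943 = 973832819038199, q_11 = 4·16932094218791 + 1689616118858 = 69417992994022 → 973832819038199/69417992994022
APPEND 35: p_12 = 35·973832819038199 + 237532494590064 = 34321681160927029, q_12 = 35·69417992994022 + 16932094218791 = 2446561849009561 → 34321681160927029/2446561849009561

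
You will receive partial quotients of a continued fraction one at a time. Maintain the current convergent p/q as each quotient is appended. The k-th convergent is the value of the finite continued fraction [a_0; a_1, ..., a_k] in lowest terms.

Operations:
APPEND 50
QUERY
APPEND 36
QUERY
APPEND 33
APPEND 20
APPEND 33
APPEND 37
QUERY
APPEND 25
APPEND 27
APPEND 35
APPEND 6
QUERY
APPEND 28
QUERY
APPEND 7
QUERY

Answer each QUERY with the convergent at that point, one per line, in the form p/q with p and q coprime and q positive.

APPEND 50: p_0 = 50·1 + 0 = 50, q_0 = 50·0 + 1 = 1 → 50/1
APPEND 36: p_1 = 36·50 + 1 = 1801, q_1 = 36·1 + 0 = 36 → 1801/36
APPEND 33: p_2 = 33·1801 + 50 = 59483, q_2 = 33·36 + 1 = 1189 → 59483/1189
APPEND 20: p_3 = 20·59483 + 1801 = 1191461, q_3 = 20·1189 + 36 = 23816 → 1191461/23816
APPEND 33: p_4 = 33·1191461 + 59483 = 39377696, q_4 = 33·23816 + 1189 = 787117 → 39377696/787117
APPEND 37: p_5 = 37·39377696 + 1191461 = 1458166213, q_5 = 37·787117 + 23816 = 29147145 → 1458166213/29147145
APPEND 25: p_6 = 25·1458166213 + 39377696 = 36493533021, q_6 = 25·29147145 + 787117 = 729465742 → 36493533021/729465742
APPEND 27: p_7 = 27·36493533021 + 1458166213 = 986783557780, q_7 = 27·729465742 + 29147145 = 19724722179 → 986783557780/19724722179
APPEND 35: p_8 = 35·986783557780 + 36493533021 = 34573918055321, q_8 = 35·19724722179 + 729465742 = 691094742007 → 34573918055321/691094742007
APPEND 6: p_9 = 6·34573918055321 + 986783557780 = 208430291889706, q_9 = 6·691094742007 + 19724722179 = 4166293174221 → 208430291889706/4166293174221
APPEND 28: p_10 = 28·208430291889706 + 34573918055321 = 5870622090967089, q_10 = 28·4166293174221 + 691094742007 = 117347303620195 → 5870622090967089/117347303620195
APPEND 7: p_11 = 7·5870622090967089 + 208430291889706 = 41302784928659329, q_11 = 7·117347303620195 + 4166293174221 = 825597418515586 → 41302784928659329/825597418515586

50/1
1801/36
1458166213/29147145
208430291889706/4166293174221
5870622090967089/117347303620195
41302784928659329/825597418515586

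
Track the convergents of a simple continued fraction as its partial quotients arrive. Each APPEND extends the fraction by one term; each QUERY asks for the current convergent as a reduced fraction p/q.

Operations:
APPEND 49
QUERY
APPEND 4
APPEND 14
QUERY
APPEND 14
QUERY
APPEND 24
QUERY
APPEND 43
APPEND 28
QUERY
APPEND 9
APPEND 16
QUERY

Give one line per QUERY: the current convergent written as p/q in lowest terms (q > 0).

APPEND 49: p_0 = 49·1 + 0 = 49, q_0 = 49·0 + 1 = 1 → 49/1
APPEND 4: p_1 = 4·49 + 1 = 197, q_1 = 4·1 + 0 = 4 → 197/4
APPEND 14: p_2 = 14·197 + 49 = 2807, q_2 = 14·4 + 1 = 57 → 2807/57
APPEND 14: p_3 = 14·2807 + 197 = 39495, q_3 = 14·57 + 4 = 802 → 39495/802
APPEND 24: p_4 = 24·39495 + 2807 = 950687, q_4 = 24·802 + 57 = 19305 → 950687/19305
APPEND 43: p_5 = 43·950687 + 39495 = 40919036, q_5 = 43·19305 + 802 = 830917 → 40919036/830917
APPEND 28: p_6 = 28·40919036 + 950687 = 1146683695, q_6 = 28·830917 + 19305 = 23284981 → 1146683695/23284981
APPEND 9: p_7 = 9·1146683695 + 40919036 = 10361072291, q_7 = 9·23284981 + 830917 = 210395746 → 10361072291/210395746
APPEND 16: p_8 = 16·10361072291 + 1146683695 = 166923840351, q_8 = 16·210395746 + 23284981 = 3389616917 → 166923840351/3389616917

49/1
2807/57
39495/802
950687/19305
1146683695/23284981
166923840351/3389616917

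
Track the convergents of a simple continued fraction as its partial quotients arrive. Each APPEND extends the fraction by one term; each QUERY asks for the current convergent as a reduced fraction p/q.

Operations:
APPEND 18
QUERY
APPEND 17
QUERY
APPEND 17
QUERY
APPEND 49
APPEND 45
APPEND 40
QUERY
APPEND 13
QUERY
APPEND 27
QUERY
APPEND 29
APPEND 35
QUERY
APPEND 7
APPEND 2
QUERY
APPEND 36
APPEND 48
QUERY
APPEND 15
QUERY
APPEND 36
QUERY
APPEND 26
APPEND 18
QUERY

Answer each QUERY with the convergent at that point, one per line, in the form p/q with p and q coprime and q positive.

APPEND 18: p_0 = 18·1 + 0 = 18, q_0 = 18·0 + 1 = 1 → 18/1
APPEND 17: p_1 = 17·18 + 1 = 307, q_1 = 17·1 + 0 = 17 → 307/17
APPEND 17: p_2 = 17·307 + 18 = 5237, q_2 = 17·17 + 1 = 290 → 5237/290
APPEND 49: p_3 = 49·5237 + 307 = 256920, q_3 = 49·290 + 17 = 14227 → 256920/14227
APPEND 45: p_4 = 45·256920 + 5237 = 11566637, q_4 = 45·14227 + 290 = 640505 → 11566637/640505
APPEND 40: p_5 = 40·11566637 + 256920 = 462922400, q_5 = 40·640505 + 14227 = 25634427 → 462922400/25634427
APPEND 13: p_6 = 13·462922400 + 11566637 = 6029557837, q_6 = 13·25634427 + 640505 = 333888056 → 6029557837/333888056
APPEND 27: p_7 = 27·6029557837 + 462922400 = 163260983999, q_7 = 27·333888056 + 25634427 = 9040611939 → 163260983999/9040611939
APPEND 29: p_8 = 29·163260983999 + 6029557837 = 4740598093808, q_8 = 29·9040611939 + 333888056 = 262511634287 → 4740598093808/262511634287
APPEND 35: p_9 = 35·4740598093808 + 163260983999 = 166084194267279, q_9 = 35·262511634287 + 9040611939 = 9196947811984 → 166084194267279/9196947811984
APPEND 7: p_10 = 7·166084194267279 + 4740598093808 = 1167329957964761, q_10 = 7·9196947811984 + 262511634287 = 64641146318175 → 1167329957964761/64641146318175
APPEND 2: p_11 = 2·1167329957964761 + 166084194267279 = 2500744110196801, q_11 = 2·64641146318175 + 9196947811984 = 138479240448334 → 2500744110196801/138479240448334
APPEND 36: p_12 = 36·2500744110196801 + 1167329957964761 = 91194117925049597, q_12 = 36·138479240448334 + 64641146318175 = 5049893802458199 → 91194117925049597/5049893802458199
APPEND 48: p_13 = 48·91194117925049597 + 2500744110196801 = 4379818404512577457, q_13 = 48·5049893802458199 + 138479240448334 = 242533381758441886 → 4379818404512577457/242533381758441886
APPEND 15: p_14 = 15·4379818404512577457 + 91194117925049597 = 65788470185613711452, q_14 = 15·242533381758441886 + 5049893802458199 = 3643050620179086489 → 65788470185613711452/3643050620179086489
APPEND 36: p_15 = 36·65788470185613711452 + 4379818404512577457 = 2372764745086606189729, q_15 = 36·3643050620179086489 + 242533381758441886 = 131392355708205555490 → 2372764745086606189729/131392355708205555490
APPEND 26: p_16 = 26·2372764745086606189729 + 65788470185613711452 = 61757671842437374644406, q_16 = 26·131392355708205555490 + 3643050620179086489 = 3419844299033523529229 → 61757671842437374644406/3419844299033523529229
APPEND 18: p_17 = 18·61757671842437374644406 + 2372764745086606189729 = 1114010857908959349789037, q_17 = 18·3419844299033523529229 + 131392355708205555490 = 61688589738311629081612 → 1114010857908959349789037/61688589738311629081612

18/1
307/17
5237/290
462922400/25634427
6029557837/333888056
163260983999/9040611939
166084194267279/9196947811984
2500744110196801/138479240448334
4379818404512577457/242533381758441886
65788470185613711452/3643050620179086489
2372764745086606189729/131392355708205555490
1114010857908959349789037/61688589738311629081612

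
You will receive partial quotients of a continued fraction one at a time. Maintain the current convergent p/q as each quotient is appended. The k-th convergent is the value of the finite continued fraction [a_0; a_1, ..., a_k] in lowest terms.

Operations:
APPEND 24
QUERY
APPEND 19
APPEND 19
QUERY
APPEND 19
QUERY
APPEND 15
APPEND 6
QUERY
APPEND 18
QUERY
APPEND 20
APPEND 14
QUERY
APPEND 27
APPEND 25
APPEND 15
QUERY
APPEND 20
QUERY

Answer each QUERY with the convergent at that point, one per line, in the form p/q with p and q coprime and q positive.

APPEND 24: p_0 = 24·1 + 0 = 24, q_0 = 24·0 + 1 = 1 → 24/1
APPEND 19: p_1 = 19·24 + 1 = 457, q_1 = 19·1 + 0 = 19 → 457/19
APPEND 19: p_2 = 19·457 + 24 = 8707, q_2 = 19·19 + 1 = 362 → 8707/362
APPEND 19: p_3 = 19·8707 + 457 = 165890, q_3 = 19·362 + 19 = 6897 → 165890/6897
APPEND 15: p_4 = 15·165890 + 8707 = 2497057, q_4 = 15·6897 + 362 = 103817 → 2497057/103817
APPEND 6: p_5 = 6·2497057 + 165890 = 15148232, q_5 = 6·103817 + 6897 = 629799 → 15148232/629799
APPEND 18: p_6 = 18·15148232 + 2497057 = 275165233, q_6 = 18·629799 + 103817 = 11440199 → 275165233/11440199
APPEND 20: p_7 = 20·275165233 + 15148232 = 5518452892, q_7 = 20·11440199 + 629799 = 229433779 → 5518452892/229433779
APPEND 14: p_8 = 14·5518452892 + 275165233 = 77533505721, q_8 = 14·229433779 + 11440199 = 3223513105 → 77533505721/3223513105
APPEND 27: p_9 = 27·77533505721 + 5518452892 = 2098923107359, q_9 = 27·3223513105 + 229433779 = 87264287614 → 2098923107359/87264287614
APPEND 25: p_10 = 25·2098923107359 + 77533505721 = 52550611189696, q_10 = 25·87264287614 + 3223513105 = 2184830703455 → 52550611189696/2184830703455
APPEND 15: p_11 = 15·52550611189696 + 2098923107359 = 790358090952799, q_11 = 15·2184830703455 + 87264287614 = 32859724839439 → 790358090952799/32859724839439
APPEND 20: p_12 = 20·790358090952799 + 52550611189696 = 15859712430245676, q_12 = 20·32859724839439 + 2184830703455 = 659379327492235 → 15859712430245676/659379327492235

24/1
8707/362
165890/6897
15148232/629799
275165233/11440199
77533505721/3223513105
790358090952799/32859724839439
15859712430245676/659379327492235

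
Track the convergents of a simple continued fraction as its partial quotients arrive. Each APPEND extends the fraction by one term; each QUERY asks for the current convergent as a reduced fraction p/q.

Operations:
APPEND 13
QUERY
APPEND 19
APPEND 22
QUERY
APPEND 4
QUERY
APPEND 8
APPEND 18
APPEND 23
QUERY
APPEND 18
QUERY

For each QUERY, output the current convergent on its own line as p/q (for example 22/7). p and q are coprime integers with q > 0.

13/1
5469/419
22124/1695
76230167/5840270
1375449428/105378177

APPEND 13: p_0 = 13·1 + 0 = 13, q_0 = 13·0 + 1 = 1 → 13/1
APPEND 19: p_1 = 19·13 + 1 = 248, q_1 = 19·1 + 0 = 19 → 248/19
APPEND 22: p_2 = 22·248 + 13 = 5469, q_2 = 22·19 + 1 = 419 → 5469/419
APPEND 4: p_3 = 4·5469 + 248 = 22124, q_3 = 4·419 + 19 = 1695 → 22124/1695
APPEND 8: p_4 = 8·22124 + 5469 = 182461, q_4 = 8·1695 + 419 = 13979 → 182461/13979
APPEND 18: p_5 = 18·182461 + 22124 = 3306422, q_5 = 18·13979 + 1695 = 253317 → 3306422/253317
APPEND 23: p_6 = 23·3306422 + 182461 = 76230167, q_6 = 23·253317 + 13979 = 5840270 → 76230167/5840270
APPEND 18: p_7 = 18·76230167 + 3306422 = 1375449428, q_7 = 18·5840270 + 253317 = 105378177 → 1375449428/105378177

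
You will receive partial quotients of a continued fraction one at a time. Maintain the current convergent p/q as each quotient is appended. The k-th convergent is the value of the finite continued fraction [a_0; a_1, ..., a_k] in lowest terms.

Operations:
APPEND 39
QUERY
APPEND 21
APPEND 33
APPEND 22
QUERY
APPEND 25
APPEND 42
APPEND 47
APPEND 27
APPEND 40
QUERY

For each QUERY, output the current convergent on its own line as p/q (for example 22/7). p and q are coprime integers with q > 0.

39/1
596998/15289
31977725813401/818943195728

APPEND 39: p_0 = 39·1 + 0 = 39, q_0 = 39·0 + 1 = 1 → 39/1
APPEND 21: p_1 = 21·39 + 1 = 820, q_1 = 21·1 + 0 = 21 → 820/21
APPEND 33: p_2 = 33·820 + 39 = 27099, q_2 = 33·21 + 1 = 694 → 27099/694
APPEND 22: p_3 = 22·27099 + 820 = 596998, q_3 = 22·694 + 21 = 15289 → 596998/15289
APPEND 25: p_4 = 25·596998 + 27099 = 14952049, q_4 = 25·15289 + 694 = 382919 → 14952049/382919
APPEND 42: p_5 = 42·14952049 + 596998 = 628583056, q_5 = 42·382919 + 15289 = 16097887 → 628583056/16097887
APPEND 47: p_6 = 47·628583056 + 14952049 = 29558355681, q_6 = 47·16097887 + 382919 = 756983608 → 29558355681/756983608
APPEND 27: p_7 = 27·29558355681 + 628583056 = 798704186443, q_7 = 27·756983608 + 16097887 = 20454655303 → 798704186443/20454655303
APPEND 40: p_8 = 40·798704186443 + 29558355681 = 31977725813401, q_8 = 40·20454655303 + 756983608 = 818943195728 → 31977725813401/818943195728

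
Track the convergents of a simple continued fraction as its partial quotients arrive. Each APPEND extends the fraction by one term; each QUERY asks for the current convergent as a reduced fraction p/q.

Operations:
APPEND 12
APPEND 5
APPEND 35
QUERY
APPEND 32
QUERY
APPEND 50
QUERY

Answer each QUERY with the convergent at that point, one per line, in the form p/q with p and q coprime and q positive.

2147/176
68765/5637
3440397/282026

APPEND 12: p_0 = 12·1 + 0 = 12, q_0 = 12·0 + 1 = 1 → 12/1
APPEND 5: p_1 = 5·12 + 1 = 61, q_1 = 5·1 + 0 = 5 → 61/5
APPEND 35: p_2 = 35·61 + 12 = 2147, q_2 = 35·5 + 1 = 176 → 2147/176
APPEND 32: p_3 = 32·2147 + 61 = 68765, q_3 = 32·176 + 5 = 5637 → 68765/5637
APPEND 50: p_4 = 50·68765 + 2147 = 3440397, q_4 = 50·5637 + 176 = 282026 → 3440397/282026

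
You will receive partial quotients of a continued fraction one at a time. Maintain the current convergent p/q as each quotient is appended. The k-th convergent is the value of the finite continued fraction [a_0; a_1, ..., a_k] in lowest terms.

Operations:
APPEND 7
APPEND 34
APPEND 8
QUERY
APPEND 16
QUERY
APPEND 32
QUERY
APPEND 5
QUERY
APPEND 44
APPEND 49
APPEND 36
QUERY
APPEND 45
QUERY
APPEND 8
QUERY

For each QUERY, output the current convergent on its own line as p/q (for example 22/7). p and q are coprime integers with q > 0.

APPEND 7: p_0 = 7·1 + 0 = 7, q_0 = 7·0 + 1 = 1 → 7/1
APPEND 34: p_1 = 34·7 + 1 = 239, q_1 = 34·1 + 0 = 34 → 239/34
APPEND 8: p_2 = 8·239 + 7 = 1919, q_2 = 8·34 + 1 = 273 → 1919/273
APPEND 16: p_3 = 16·1919 + 239 = 30943, q_3 = 16·273 + 34 = 4402 → 30943/4402
APPEND 32: p_4 = 32·30943 + 1919 = 992095, q_4 = 32·4402 + 273 = 141137 → 992095/141137
APPEND 5: p_5 = 5·992095 + 30943 = 4991418, q_5 = 5·141137 + 4402 = 710087 → 4991418/710087
APPEND 44: p_6 = 44·4991418 + 992095 = 220614487, q_6 = 44·710087 + 141137 = 31384965 → 220614487/31384965
APPEND 49: p_7 = 49·220614487 + 4991418 = 10815101281, q_7 = 49·31384965 + 710087 = 1538573372 → 10815101281/1538573372
APPEND 36: p_8 = 36·10815101281 + 220614487 = 389564260603, q_8 = 36·1538573372 + 31384965 = 55420026357 → 389564260603/55420026357
APPEND 45: p_9 = 45·389564260603 + 10815101281 = 17541206828416, q_9 = 45·55420026357 + 1538573372 = 2495439759437 → 17541206828416/2495439759437
APPEND 8: p_10 = 8·17541206828416 + 389564260603 = 140719218887931, q_10 = 8·2495439759437 + 55420026357 = 20018938101853 → 140719218887931/20018938101853

1919/273
30943/4402
992095/141137
4991418/710087
389564260603/55420026357
17541206828416/2495439759437
140719218887931/20018938101853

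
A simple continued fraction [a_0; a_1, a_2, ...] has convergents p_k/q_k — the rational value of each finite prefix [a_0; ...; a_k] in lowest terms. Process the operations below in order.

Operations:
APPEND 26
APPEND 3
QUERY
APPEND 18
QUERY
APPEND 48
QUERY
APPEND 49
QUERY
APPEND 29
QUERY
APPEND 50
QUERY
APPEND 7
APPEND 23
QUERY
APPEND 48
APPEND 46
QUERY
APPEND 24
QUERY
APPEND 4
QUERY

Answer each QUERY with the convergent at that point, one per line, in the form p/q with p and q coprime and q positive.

APPEND 26: p_0 = 26·1 + 0 = 26, q_0 = 26·0 + 1 = 1 → 26/1
APPEND 3: p_1 = 3·26 + 1 = 79, q_1 = 3·1 + 0 = 3 → 79/3
APPEND 18: p_2 = 18·79 + 26 = 1448, q_2 = 18·3 + 1 = 55 → 1448/55
APPEND 48: p_3 = 48·1448 + 79 = 69583, q_3 = 48·55 + 3 = 2643 → 69583/2643
APPEND 49: p_4 = 49·69583 + 1448 = 3411015, q_4 = 49·2643 + 55 = 129562 → 3411015/129562
APPEND 29: p_5 = 29·3411015 + 69583 = 98989018, q_5 = 29·129562 + 2643 = 3759941 → 98989018/3759941
APPEND 50: p_6 = 50·98989018 + 3411015 = 4952861915, q_6 = 50·3759941 + 129562 = 188126612 → 4952861915/188126612
APPEND 7: p_7 = 7·4952861915 + 98989018 = 34769022423, q_7 = 7·188126612 + 3759941 = 1320646225 → 34769022423/1320646225
APPEND 23: p_8 = 23·34769022423 + 4952861915 = 804640377644, q_8 = 23·1320646225 + 188126612 = 30562989787 → 804640377644/30562989787
APPEND 48: p_9 = 48·804640377644 + 34769022423 = 38657507149335, q_9 = 48·30562989787 + 1320646225 = 1468344156001 → 38657507149335/1468344156001
APPEND 46: p_10 = 46·38657507149335 + 804640377644 = 1779049969247054, q_10 = 46·1468344156001 + 30562989787 = 67574394165833 → 1779049969247054/67574394165833
APPEND 24: p_11 = 24·1779049969247054 + 38657507149335 = 42735856769078631, q_11 = 24·67574394165833 + 1468344156001 = 1623253804135993 → 42735856769078631/1623253804135993
APPEND 4: p_12 = 4·42735856769078631 + 1779049969247054 = 172722477045561578, q_12 = 4·1623253804135993 + 67574394165833 = 6560589610709805 → 172722477045561578/6560589610709805

79/3
1448/55
69583/2643
3411015/129562
98989018/3759941
4952861915/188126612
804640377644/30562989787
1779049969247054/67574394165833
42735856769078631/1623253804135993
172722477045561578/6560589610709805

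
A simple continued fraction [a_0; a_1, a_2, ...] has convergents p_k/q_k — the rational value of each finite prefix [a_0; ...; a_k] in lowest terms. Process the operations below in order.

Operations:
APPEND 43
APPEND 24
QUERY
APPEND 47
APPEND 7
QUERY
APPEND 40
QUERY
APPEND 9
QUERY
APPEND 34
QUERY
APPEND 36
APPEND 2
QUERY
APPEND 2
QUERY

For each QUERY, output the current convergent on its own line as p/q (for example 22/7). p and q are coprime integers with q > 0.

1033/24
341191/7927
13696234/318209
123607297/2871808
4216344332/97959681
308040350830/7156800329
767992704909/17843020982

APPEND 43: p_0 = 43·1 + 0 = 43, q_0 = 43·0 + 1 = 1 → 43/1
APPEND 24: p_1 = 24·43 + 1 = 1033, q_1 = 24·1 + 0 = 24 → 1033/24
APPEND 47: p_2 = 47·1033 + 43 = 48594, q_2 = 47·24 + 1 = 1129 → 48594/1129
APPEND 7: p_3 = 7·48594 + 1033 = 341191, q_3 = 7·1129 + 24 = 7927 → 341191/7927
APPEND 40: p_4 = 40·341191 + 48594 = 13696234, q_4 = 40·7927 + 1129 = 318209 → 13696234/318209
APPEND 9: p_5 = 9·13696234 + 341191 = 123607297, q_5 = 9·318209 + 7927 = 2871808 → 123607297/2871808
APPEND 34: p_6 = 34·123607297 + 13696234 = 4216344332, q_6 = 34·2871808 + 318209 = 97959681 → 4216344332/97959681
APPEND 36: p_7 = 36·4216344332 + 123607297 = 151912003249, q_7 = 36·97959681 + 2871808 = 3529420324 → 151912003249/3529420324
APPEND 2: p_8 = 2·151912003249 + 4216344332 = 308040350830, q_8 = 2·3529420324 + 97959681 = 7156800329 → 308040350830/7156800329
APPEND 2: p_9 = 2·308040350830 + 151912003249 = 767992704909, q_9 = 2·7156800329 + 3529420324 = 17843020982 → 767992704909/17843020982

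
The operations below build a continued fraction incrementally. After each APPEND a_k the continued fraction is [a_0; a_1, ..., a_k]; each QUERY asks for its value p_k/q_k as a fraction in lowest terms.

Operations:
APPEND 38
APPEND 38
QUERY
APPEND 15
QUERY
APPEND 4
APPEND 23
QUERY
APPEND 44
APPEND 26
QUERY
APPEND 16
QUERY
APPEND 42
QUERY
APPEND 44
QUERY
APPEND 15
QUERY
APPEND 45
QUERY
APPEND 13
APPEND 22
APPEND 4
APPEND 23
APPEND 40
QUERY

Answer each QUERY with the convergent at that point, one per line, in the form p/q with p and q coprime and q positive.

1445/38
21713/571
2052544/53977
2352458602/61864037
37729737865/992201902
1587001448932/41734343921
69865793490873/1837303334426
1049573903812027/27601284360311
47300691465032088/1243895099548421
51207698756796467083891/1346640050491018434420

APPEND 38: p_0 = 38·1 + 0 = 38, q_0 = 38·0 + 1 = 1 → 38/1
APPEND 38: p_1 = 38·38 + 1 = 1445, q_1 = 38·1 + 0 = 38 → 1445/38
APPEND 15: p_2 = 15·1445 + 38 = 21713, q_2 = 15·38 + 1 = 571 → 21713/571
APPEND 4: p_3 = 4·21713 + 1445 = 88297, q_3 = 4·571 + 38 = 2322 → 88297/2322
APPEND 23: p_4 = 23·88297 + 21713 = 2052544, q_4 = 23·2322 + 571 = 53977 → 2052544/53977
APPEND 44: p_5 = 44·2052544 + 88297 = 90400233, q_5 = 44·53977 + 2322 = 2377310 → 90400233/2377310
APPEND 26: p_6 = 26·90400233 + 2052544 = 2352458602, q_6 = 26·2377310 + 53977 = 61864037 → 2352458602/61864037
APPEND 16: p_7 = 16·2352458602 + 90400233 = 37729737865, q_7 = 16·61864037 + 2377310 = 992201902 → 37729737865/992201902
APPEND 42: p_8 = 42·37729737865 + 2352458602 = 1587001448932, q_8 = 42·992201902 + 61864037 = 41734343921 → 1587001448932/41734343921
APPEND 44: p_9 = 44·1587001448932 + 37729737865 = 69865793490873, q_9 = 44·41734343921 + 992201902 = 1837303334426 → 69865793490873/1837303334426
APPEND 15: p_10 = 15·69865793490873 + 1587001448932 = 1049573903812027, q_10 = 15·1837303334426 + 41734343921 = 27601284360311 → 1049573903812027/27601284360311
APPEND 45: p_11 = 45·1049573903812027 + 69865793490873 = 47300691465032088, q_11 = 45·27601284360311 + 1837303334426 = 1243895099548421 → 47300691465032088/1243895099548421
APPEND 13: p_12 = 13·47300691465032088 + 1049573903812027 = 615958562949229171, q_12 = 13·1243895099548421 + 27601284360311 = 16198237578489784 → 615958562949229171/16198237578489784
APPEND 22: p_13 = 22·615958562949229171 + 47300691465032088 = 13598389076348073850, q_13 = 22·16198237578489784 + 1243895099548421 = 357605121826323669 → 13598389076348073850/357605121826323669
APPEND 4: p_14 = 4·13598389076348073850 + 615958562949229171 = 55009514868341524571, q_14 = 4·357605121826323669 + 16198237578489784 = 1446618724883784460 → 55009514868341524571/1446618724883784460
APPEND 23: p_15 = 23·55009514868341524571 + 13598389076348073850 = 1278817231048203138983, q_15 = 23·1446618724883784460 + 357605121826323669 = 33629835794153366249 → 1278817231048203138983/33629835794153366249
APPEND 40: p_16 = 40·1278817231048203138983 + 55009514868341524571 = 51207698756796467083891, q_16 = 40·33629835794153366249 + 1446618724883784460 = 1346640050491018434420 → 51207698756796467083891/1346640050491018434420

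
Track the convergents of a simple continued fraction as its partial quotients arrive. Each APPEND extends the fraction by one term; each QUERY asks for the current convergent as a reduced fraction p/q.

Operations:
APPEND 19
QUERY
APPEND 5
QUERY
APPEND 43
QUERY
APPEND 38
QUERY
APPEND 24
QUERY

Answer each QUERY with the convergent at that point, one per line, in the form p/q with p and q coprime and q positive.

19/1
96/5
4147/216
157682/8213
3788515/197328

APPEND 19: p_0 = 19·1 + 0 = 19, q_0 = 19·0 + 1 = 1 → 19/1
APPEND 5: p_1 = 5·19 + 1 = 96, q_1 = 5·1 + 0 = 5 → 96/5
APPEND 43: p_2 = 43·96 + 19 = 4147, q_2 = 43·5 + 1 = 216 → 4147/216
APPEND 38: p_3 = 38·4147 + 96 = 157682, q_3 = 38·216 + 5 = 8213 → 157682/8213
APPEND 24: p_4 = 24·157682 + 4147 = 3788515, q_4 = 24·8213 + 216 = 197328 → 3788515/197328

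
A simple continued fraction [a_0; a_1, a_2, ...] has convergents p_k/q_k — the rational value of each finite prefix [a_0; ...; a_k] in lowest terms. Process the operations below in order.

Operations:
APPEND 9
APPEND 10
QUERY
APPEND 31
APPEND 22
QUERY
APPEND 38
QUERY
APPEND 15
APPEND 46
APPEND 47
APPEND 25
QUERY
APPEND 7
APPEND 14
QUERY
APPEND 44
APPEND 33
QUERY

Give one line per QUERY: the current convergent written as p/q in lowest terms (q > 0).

91/10
62351/6852
2372168/260687
1931925732959/212307021909
192341606433107/21137186049311
279921176966097677/30761654258784902

APPEND 9: p_0 = 9·1 + 0 = 9, q_0 = 9·0 + 1 = 1 → 9/1
APPEND 10: p_1 = 10·9 + 1 = 91, q_1 = 10·1 + 0 = 10 → 91/10
APPEND 31: p_2 = 31·91 + 9 = 2830, q_2 = 31·10 + 1 = 311 → 2830/311
APPEND 22: p_3 = 22·2830 + 91 = 62351, q_3 = 22·311 + 10 = 6852 → 62351/6852
APPEND 38: p_4 = 38·62351 + 2830 = 2372168, q_4 = 38·6852 + 311 = 260687 → 2372168/260687
APPEND 15: p_5 = 15·2372168 + 62351 = 35644871, q_5 = 15·260687 + 6852 = 3917157 → 35644871/3917157
APPEND 46: p_6 = 46·35644871 + 2372168 = 1642036234, q_6 = 46·3917157 + 260687 = 180449909 → 1642036234/180449909
APPEND 47: p_7 = 47·1642036234 + 35644871 = 77211347869, q_7 = 47·180449909 + 3917157 = 8485062880 → 77211347869/8485062880
APPEND 25: p_8 = 25·77211347869 + 1642036234 = 1931925732959, q_8 = 25·8485062880 + 180449909 = 212307021909 → 1931925732959/212307021909
APPEND 7: p_9 = 7·1931925732959 + 77211347869 = 13600691478582, q_9 = 7·212307021909 + 8485062880 = 1494634216243 → 13600691478582/1494634216243
APPEND 14: p_10 = 14·13600691478582 + 1931925732959 = 192341606433107, q_10 = 14·1494634216243 + 212307021909 = 21137186049311 → 192341606433107/21137186049311
APPEND 44: p_11 = 44·192341606433107 + 13600691478582 = 8476631374535290, q_11 = 44·21137186049311 + 1494634216243 = 931530820385927 → 8476631374535290/931530820385927
APPEND 33: p_12 = 33·8476631374535290 + 192341606433107 = 279921176966097677, q_12 = 33·931530820385927 + 21137186049311 = 30761654258784902 → 279921176966097677/30761654258784902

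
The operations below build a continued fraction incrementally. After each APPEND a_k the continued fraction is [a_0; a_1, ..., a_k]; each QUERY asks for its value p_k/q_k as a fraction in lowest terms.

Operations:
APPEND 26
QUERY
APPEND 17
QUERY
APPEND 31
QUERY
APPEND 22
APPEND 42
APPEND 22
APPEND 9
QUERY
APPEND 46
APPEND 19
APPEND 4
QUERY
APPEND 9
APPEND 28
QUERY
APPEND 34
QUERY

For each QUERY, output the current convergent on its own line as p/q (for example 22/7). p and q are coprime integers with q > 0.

APPEND 26: p_0 = 26·1 + 0 = 26, q_0 = 26·0 + 1 = 1 → 26/1
APPEND 17: p_1 = 17·26 + 1 = 443, q_1 = 17·1 + 0 = 17 → 443/17
APPEND 31: p_2 = 31·443 + 26 = 13759, q_2 = 31·17 + 1 = 528 → 13759/528
APPEND 22: p_3 = 22·13759 + 443 = 303141, q_3 = 22·528 + 17 = 11633 → 303141/11633
APPEND 42: p_4 = 42·303141 + 13759 = 12745681, q_4 = 42·11633 + 528 = 489114 → 12745681/489114
APPEND 22: p_5 = 22·12745681 + 303141 = 280708123, q_5 = 22·489114 + 11633 = 10772141 → 280708123/10772141
APPEND 9: p_6 = 9·280708123 + 12745681 = 2539118788, q_6 = 9·10772141 + 489114 = 97438383 → 2539118788/97438383
APPEND 46: p_7 = 46·2539118788 + 280708123 = 117080172371, q_7 = 46·97438383 + 10772141 = 4492937759 → 117080172371/4492937759
APPEND 19: p_8 = 19·117080172371 + 2539118788 = 2227062393837, q_8 = 19·4492937759 + 97438383 = 85463255804 → 2227062393837/85463255804
APPEND 4: p_9 = 4·2227062393837 + 117080172371 = 9025329747719, q_9 = 4·85463255804 + 4492937759 = 346345960975 → 9025329747719/346345960975
APPEND 9: p_10 = 9·9025329747719 + 2227062393837 = 83455030123308, q_10 = 9·346345960975 + 85463255804 = 3202576904579 → 83455030123308/3202576904579
APPEND 28: p_11 = 28·83455030123308 + 9025329747719 = 2345766173200343, q_11 = 28·3202576904579 + 346345960975 = 90018499289187 → 2345766173200343/90018499289187
APPEND 34: p_12 = 34·2345766173200343 + 83455030123308 = 79839504918934970, q_12 = 34·90018499289187 + 3202576904579 = 3063831552736937 → 79839504918934970/3063831552736937

26/1
443/17
13759/528
2539118788/97438383
9025329747719/346345960975
2345766173200343/90018499289187
79839504918934970/3063831552736937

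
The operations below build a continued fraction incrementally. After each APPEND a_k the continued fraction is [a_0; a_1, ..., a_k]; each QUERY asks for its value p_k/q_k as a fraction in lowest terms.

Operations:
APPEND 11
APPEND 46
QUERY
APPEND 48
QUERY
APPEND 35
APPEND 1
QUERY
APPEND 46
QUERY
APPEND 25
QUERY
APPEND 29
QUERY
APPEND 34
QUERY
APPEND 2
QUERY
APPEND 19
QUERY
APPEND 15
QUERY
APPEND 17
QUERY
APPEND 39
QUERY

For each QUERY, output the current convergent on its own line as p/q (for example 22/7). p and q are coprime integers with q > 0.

507/46
24347/2209
876999/79570
41194606/3737581
1030742149/93519095
29932716927/2715791336
1018743117667/92430424519
2067418952261/187576640374
40299703210626/3656386591625
606562967111651/55033375514749
10351870144108693/939223770342358
404329498587350678/36684760418866711

APPEND 11: p_0 = 11·1 + 0 = 11, q_0 = 11·0 + 1 = 1 → 11/1
APPEND 46: p_1 = 46·11 + 1 = 507, q_1 = 46·1 + 0 = 46 → 507/46
APPEND 48: p_2 = 48·507 + 11 = 24347, q_2 = 48·46 + 1 = 2209 → 24347/2209
APPEND 35: p_3 = 35·24347 + 507 = 852652, q_3 = 35·2209 + 46 = 77361 → 852652/77361
APPEND 1: p_4 = 1·852652 + 24347 = 876999, q_4 = 1·77361 + 2209 = 79570 → 876999/79570
APPEND 46: p_5 = 46·876999 + 852652 = 41194606, q_5 = 46·79570 + 77361 = 3737581 → 41194606/3737581
APPEND 25: p_6 = 25·41194606 + 876999 = 1030742149, q_6 = 25·3737581 + 79570 = 93519095 → 1030742149/93519095
APPEND 29: p_7 = 29·1030742149 + 41194606 = 29932716927, q_7 = 29·93519095 + 3737581 = 2715791336 → 29932716927/2715791336
APPEND 34: p_8 = 34·29932716927 + 1030742149 = 1018743117667, q_8 = 34·2715791336 + 93519095 = 92430424519 → 1018743117667/92430424519
APPEND 2: p_9 = 2·1018743117667 + 29932716927 = 2067418952261, q_9 = 2·92430424519 + 2715791336 = 187576640374 → 2067418952261/187576640374
APPEND 19: p_10 = 19·2067418952261 + 1018743117667 = 40299703210626, q_10 = 19·187576640374 + 92430424519 = 3656386591625 → 40299703210626/3656386591625
APPEND 15: p_11 = 15·40299703210626 + 2067418952261 = 606562967111651, q_11 = 15·3656386591625 + 187576640374 = 55033375514749 → 606562967111651/55033375514749
APPEND 17: p_12 = 17·606562967111651 + 40299703210626 = 10351870144108693, q_12 = 17·55033375514749 + 3656386591625 = 939223770342358 → 10351870144108693/939223770342358
APPEND 39: p_13 = 39·10351870144108693 + 606562967111651 = 404329498587350678, q_13 = 39·939223770342358 + 55033375514749 = 36684760418866711 → 404329498587350678/36684760418866711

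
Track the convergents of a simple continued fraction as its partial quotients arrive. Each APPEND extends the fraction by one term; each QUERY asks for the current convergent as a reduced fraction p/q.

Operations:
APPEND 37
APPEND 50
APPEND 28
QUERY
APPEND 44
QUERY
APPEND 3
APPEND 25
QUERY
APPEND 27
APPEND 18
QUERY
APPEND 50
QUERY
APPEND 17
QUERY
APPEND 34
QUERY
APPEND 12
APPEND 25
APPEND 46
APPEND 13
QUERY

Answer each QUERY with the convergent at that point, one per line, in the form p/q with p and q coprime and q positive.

APPEND 37: p_0 = 37·1 + 0 = 37, q_0 = 37·0 + 1 = 1 → 37/1
APPEND 50: p_1 = 50·37 + 1 = 1851, q_1 = 50·1 + 0 = 50 → 1851/50
APPEND 28: p_2 = 28·1851 + 37 = 51865, q_2 = 28·50 + 1 = 1401 → 51865/1401
APPEND 44: p_3 = 44·51865 + 1851 = 2283911, q_3 = 44·1401 + 50 = 61694 → 2283911/61694
APPEND 3: p_4 = 3·2283911 + 51865 = 6903598, q_4 = 3·61694 + 1401 = 186483 → 6903598/186483
APPEND 25: p_5 = 25·6903598 + 2283911 = 174873861, q_5 = 25·186483 + 61694 = 4723769 → 174873861/4723769
APPEND 27: p_6 = 27·174873861 + 6903598 = 4728497845, q_6 = 27·4723769 + 186483 = 127728246 → 4728497845/127728246
APPEND 18: p_7 = 18·4728497845 + 174873861 = 85287835071, q_7 = 18·127728246 + 4723769 = 2303832197 → 85287835071/2303832197
APPEND 50: p_8 = 50·85287835071 + 4728497845 = 4269120251395, q_8 = 50·2303832197 + 127728246 = 115319338096 → 4269120251395/115319338096
APPEND 17: p_9 = 17·4269120251395 + 85287835071 = 72660332108786, q_9 = 17·115319338096 + 2303832197 = 1962732579829 → 72660332108786/1962732579829
APPEND 34: p_10 = 34·72660332108786 + 4269120251395 = 2474720411950119, q_10 = 34·1962732579829 + 115319338096 = 66848227052282 → 2474720411950119/66848227052282
APPEND 12: p_11 = 12·2474720411950119 + 72660332108786 = 29769305275510214, q_11 = 12·66848227052282 + 1962732579829 = 804141457207213 → 29769305275510214/804141457207213
APPEND 25: p_12 = 25·29769305275510214 + 2474720411950119 = 746707352299705469, q_12 = 25·804141457207213 + 66848227052282 = 20170384657232607 → 746707352299705469/20170384657232607
APPEND 46: p_13 = 46·746707352299705469 + 29769305275510214 = 34378307511061961788, q_13 = 46·20170384657232607 + 804141457207213 = 928641835689907135 → 34378307511061961788/928641835689907135
APPEND 13: p_14 = 13·34378307511061961788 + 746707352299705469 = 447664704996105208713, q_14 = 13·928641835689907135 + 20170384657232607 = 12092514248626025362 → 447664704996105208713/12092514248626025362

51865/1401
2283911/61694
174873861/4723769
85287835071/2303832197
4269120251395/115319338096
72660332108786/1962732579829
2474720411950119/66848227052282
447664704996105208713/12092514248626025362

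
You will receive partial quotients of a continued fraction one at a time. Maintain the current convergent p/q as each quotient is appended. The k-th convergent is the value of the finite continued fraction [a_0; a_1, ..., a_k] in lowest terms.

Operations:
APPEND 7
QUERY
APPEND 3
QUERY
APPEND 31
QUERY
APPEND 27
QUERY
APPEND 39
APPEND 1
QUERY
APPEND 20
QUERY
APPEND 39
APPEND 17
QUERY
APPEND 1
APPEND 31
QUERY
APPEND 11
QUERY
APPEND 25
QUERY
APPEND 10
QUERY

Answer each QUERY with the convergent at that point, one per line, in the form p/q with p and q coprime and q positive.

APPEND 7: p_0 = 7·1 + 0 = 7, q_0 = 7·0 + 1 = 1 → 7/1
APPEND 3: p_1 = 3·7 + 1 = 22, q_1 = 3·1 + 0 = 3 → 22/3
APPEND 31: p_2 = 31·22 + 7 = 689, q_2 = 31·3 + 1 = 94 → 689/94
APPEND 27: p_3 = 27·689 + 22 = 18625, q_3 = 27·94 + 3 = 2541 → 18625/2541
APPEND 39: p_4 = 39·18625 + 689 = 727064, q_4 = 39·2541 + 94 = 99193 → 727064/99193
APPEND 1: p_5 = 1·727064 + 18625 = 745689, q_5 = 1·99193 + 2541 = 101734 → 745689/101734
APPEND 20: p_6 = 20·745689 + 727064 = 15640844, q_6 = 20·101734 + 99193 = 2133873 → 15640844/2133873
APPEND 39: p_7 = 39·15640844 + 745689 = 610738605, q_7 = 39·2133873 + 101734 = 83322781 → 610738605/83322781
APPEND 17: p_8 = 17·610738605 + 15640844 = 10398197129, q_8 = 17·83322781 + 2133873 = 1418621150 → 10398197129/1418621150
APPEND 1: p_9 = 1·10398197129 + 610738605 = 11008935734, q_9 = 1·1418621150 + 83322781 = 1501943931 → 11008935734/1501943931
APPEND 31: p_10 = 31·11008935734 + 10398197129 = 351675204883, q_10 = 31·1501943931 + 1418621150 = 47978883011 → 351675204883/47978883011
APPEND 11: p_11 = 11·351675204883 + 11008935734 = 3879436189447, q_11 = 11·47978883011 + 1501943931 = 529269657052 → 3879436189447/529269657052
APPEND 25: p_12 = 25·3879436189447 + 351675204883 = 97337579941058, q_12 = 25·529269657052 + 47978883011 = 13279720309311 → 97337579941058/13279720309311
APPEND 10: p_13 = 10·97337579941058 + 3879436189447 = 977255235600027, q_13 = 10·13279720309311 + 529269657052 = 133326472750162 → 977255235600027/133326472750162

7/1
22/3
689/94
18625/2541
745689/101734
15640844/2133873
10398197129/1418621150
351675204883/47978883011
3879436189447/529269657052
97337579941058/13279720309311
977255235600027/133326472750162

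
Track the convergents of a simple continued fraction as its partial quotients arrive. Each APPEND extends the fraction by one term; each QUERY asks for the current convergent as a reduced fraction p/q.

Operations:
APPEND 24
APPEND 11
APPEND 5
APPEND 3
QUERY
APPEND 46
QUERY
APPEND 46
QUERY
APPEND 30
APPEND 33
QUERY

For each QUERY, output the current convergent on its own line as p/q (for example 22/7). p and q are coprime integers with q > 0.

4312/179
199701/8290
9190558/381519
9114433111/378358899

APPEND 24: p_0 = 24·1 + 0 = 24, q_0 = 24·0 + 1 = 1 → 24/1
APPEND 11: p_1 = 11·24 + 1 = 265, q_1 = 11·1 + 0 = 11 → 265/11
APPEND 5: p_2 = 5·265 + 24 = 1349, q_2 = 5·11 + 1 = 56 → 1349/56
APPEND 3: p_3 = 3·1349 + 265 = 4312, q_3 = 3·56 + 11 = 179 → 4312/179
APPEND 46: p_4 = 46·4312 + 1349 = 199701, q_4 = 46·179 + 56 = 8290 → 199701/8290
APPEND 46: p_5 = 46·199701 + 4312 = 9190558, q_5 = 46·8290 + 179 = 381519 → 9190558/381519
APPEND 30: p_6 = 30·9190558 + 199701 = 275916441, q_6 = 30·381519 + 8290 = 11453860 → 275916441/11453860
APPEND 33: p_7 = 33·275916441 + 9190558 = 9114433111, q_7 = 33·11453860 + 381519 = 378358899 → 9114433111/378358899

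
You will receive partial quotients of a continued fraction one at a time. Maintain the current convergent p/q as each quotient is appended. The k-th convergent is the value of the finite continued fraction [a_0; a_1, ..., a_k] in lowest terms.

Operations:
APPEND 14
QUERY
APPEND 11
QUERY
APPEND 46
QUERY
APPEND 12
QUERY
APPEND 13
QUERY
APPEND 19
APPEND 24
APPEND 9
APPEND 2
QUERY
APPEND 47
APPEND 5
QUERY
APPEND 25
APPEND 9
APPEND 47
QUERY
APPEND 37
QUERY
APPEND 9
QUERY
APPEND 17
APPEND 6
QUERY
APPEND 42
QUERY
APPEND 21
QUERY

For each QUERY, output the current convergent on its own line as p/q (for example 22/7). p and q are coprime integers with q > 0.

14/1
155/11
7144/507
85883/6095
1123623/79742
9838450597/698221492
2345181575127/166434354907
25167185327337313/1786081000808421
931720071765083437/66122909519160706
8410647831213088246/596892266673254775
871887047045538589960/61876640924460206061
36763168709115008361939/2609032210270293146443
772898429938460714190679/54851553056600616281364

APPEND 14: p_0 = 14·1 + 0 = 14, q_0 = 14·0 + 1 = 1 → 14/1
APPEND 11: p_1 = 11·14 + 1 = 155, q_1 = 11·1 + 0 = 11 → 155/11
APPEND 46: p_2 = 46·155 + 14 = 7144, q_2 = 46·11 + 1 = 507 → 7144/507
APPEND 12: p_3 = 12·7144 + 155 = 85883, q_3 = 12·507 + 11 = 6095 → 85883/6095
APPEND 13: p_4 = 13·85883 + 7144 = 1123623, q_4 = 13·6095 + 507 = 79742 → 1123623/79742
APPEND 19: p_5 = 19·1123623 + 85883 = 21434720, q_5 = 19·79742 + 6095 = 1521193 → 21434720/1521193
APPEND 24: p_6 = 24·21434720 + 1123623 = 515556903, q_6 = 24·1521193 + 79742 = 36588374 → 515556903/36588374
APPEND 9: p_7 = 9·515556903 + 21434720 = 4661446847, q_7 = 9·36588374 + 1521193 = 330816559 → 4661446847/330816559
APPEND 2: p_8 = 2·4661446847 + 515556903 = 9838450597, q_8 = 2·330816559 + 36588374 = 698221492 → 9838450597/698221492
APPEND 47: p_9 = 47·9838450597 + 4661446847 = 467068624906, q_9 = 47·698221492 + 330816559 = 33147226683 → 467068624906/33147226683
APPEND 5: p_10 = 5·467068624906 + 9838450597 = 2345181575127, q_10 = 5·33147226683 + 698221492 = 166434354907 → 2345181575127/166434354907
APPEND 25: p_11 = 25·2345181575127 + 467068624906 = 59096608003081, q_11 = 25·166434354907 + 33147226683 = 4194006099358 → 59096608003081/4194006099358
APPEND 9: p_12 = 9·59096608003081 + 2345181575127 = 534214653602856, q_12 = 9·4194006099358 + 166434354907 = 37912489249129 → 534214653602856/37912489249129
APPEND 47: p_13 = 47·534214653602856 + 59096608003081 = 25167185327337313, q_13 = 47·37912489249129 + 4194006099358 = 1786081000808421 → 25167185327337313/1786081000808421
APPEND 37: p_14 = 37·25167185327337313 + 534214653602856 = 931720071765083437, q_14 = 37·1786081000808421 + 37912489249129 = 66122909519160706 → 931720071765083437/66122909519160706
APPEND 9: p_15 = 9·931720071765083437 + 25167185327337313 = 8410647831213088246, q_15 = 9·66122909519160706 + 1786081000808421 = 596892266673254775 → 8410647831213088246/596892266673254775
APPEND 17: p_16 = 17·8410647831213088246 + 931720071765083437 = 143912733202387583619, q_16 = 17·596892266673254775 + 66122909519160706 = 10213291442964491881 → 143912733202387583619/10213291442964491881
APPEND 6: p_17 = 6·143912733202387583619 + 8410647831213088246 = 871887047045538589960, q_17 = 6·10213291442964491881 + 596892266673254775 = 61876640924460206061 → 871887047045538589960/61876640924460206061
APPEND 42: p_18 = 42·871887047045538589960 + 143912733202387583619 = 36763168709115008361939, q_18 = 42·61876640924460206061 + 10213291442964491881 = 2609032210270293146443 → 36763168709115008361939/2609032210270293146443
APPEND 21: p_19 = 21·36763168709115008361939 + 871887047045538589960 = 772898429938460714190679, q_19 = 21·2609032210270293146443 + 61876640924460206061 = 54851553056600616281364 → 772898429938460714190679/54851553056600616281364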